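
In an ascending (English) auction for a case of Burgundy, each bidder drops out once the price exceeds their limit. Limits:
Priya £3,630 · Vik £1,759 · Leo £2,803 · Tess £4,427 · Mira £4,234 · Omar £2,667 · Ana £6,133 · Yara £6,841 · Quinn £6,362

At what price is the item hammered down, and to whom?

Rule: the price rises until one bidder remains; the winner pays the price at which the last rival dropped out.
Limits in order: 6,841 (Yara) > 6,362 (Quinn) > 6,133 (Ana) > 4,427 (Tess) > 4,234 (Mira) > 3,630 (Priya) > …
Bidding ends when Quinn exits at £6,362; Yara takes it.

Yara wins at £6,362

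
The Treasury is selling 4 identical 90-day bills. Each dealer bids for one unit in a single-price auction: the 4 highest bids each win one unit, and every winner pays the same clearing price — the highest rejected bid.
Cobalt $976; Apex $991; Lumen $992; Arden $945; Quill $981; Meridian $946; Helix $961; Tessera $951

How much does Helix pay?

Bids ranked high→low: 992 (Lumen), 991 (Apex), 981 (Quill), 976 (Cobalt), 961 (Helix), 951 (Tessera), …
The 4 highest are Lumen, Apex, Quill, Cobalt.
Highest unsuccessful bid: $961 → clearing price.
Helix does not win → pays $0.

Helix pays $0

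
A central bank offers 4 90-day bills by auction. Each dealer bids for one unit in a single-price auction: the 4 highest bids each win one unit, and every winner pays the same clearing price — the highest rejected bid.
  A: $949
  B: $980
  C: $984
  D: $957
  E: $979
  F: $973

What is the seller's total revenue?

Bids ranked high→low: 984 (C), 980 (B), 979 (E), 973 (F), 957 (D), 949 (A)
Top 4: C, B, E, F.
Clearing price = highest rejected bid = $957.
Total revenue = 4 × $957 = $3,828.

Total revenue: $3,828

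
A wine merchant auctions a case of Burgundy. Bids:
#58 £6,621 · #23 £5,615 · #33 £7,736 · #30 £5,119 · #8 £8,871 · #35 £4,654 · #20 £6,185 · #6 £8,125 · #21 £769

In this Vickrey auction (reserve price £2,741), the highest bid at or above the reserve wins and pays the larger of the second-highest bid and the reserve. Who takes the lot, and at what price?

Vickrey auction (reserve price £2,741): the highest bid at or above the reserve wins and pays the larger of the second-highest bid and the reserve.
Bids ranked: 8,871 (#8) > 8,125 (#6) > 7,736 (#33) > 6,621 (#58) > 6,185 (#20) > 5,615 (#23) > …
Highest eligible bid: #8 at £8,871.
Second-highest bid £8,125 exceeds the reserve £2,741 → payment £8,125.

#8 pays £8,125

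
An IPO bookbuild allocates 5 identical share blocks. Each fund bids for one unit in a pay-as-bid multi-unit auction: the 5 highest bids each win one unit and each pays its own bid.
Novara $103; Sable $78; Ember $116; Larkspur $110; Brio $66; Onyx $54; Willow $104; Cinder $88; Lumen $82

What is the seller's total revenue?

Total revenue: $521

Ordering the bids: 116 (Ember), 110 (Larkspur), 104 (Willow), 103 (Novara), 88 (Cinder), 82 (Lumen), 78 (Sable), …
The 5 highest are Ember, Larkspur, Willow, Novara, Cinder.
Total revenue = 116 + 110 + 104 + 103 + 88 = $521.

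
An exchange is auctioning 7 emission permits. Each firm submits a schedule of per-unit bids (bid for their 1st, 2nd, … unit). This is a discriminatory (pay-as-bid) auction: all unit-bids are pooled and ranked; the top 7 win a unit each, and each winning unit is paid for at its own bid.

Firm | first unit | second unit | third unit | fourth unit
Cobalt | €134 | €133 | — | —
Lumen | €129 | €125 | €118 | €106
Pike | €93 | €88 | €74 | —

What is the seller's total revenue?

Pooled unit-bids ranked (top 7): 134 (Cobalt-1), 133 (Cobalt-2), 129 (Lumen-1), 125 (Lumen-2), 118 (Lumen-3), 106 (Lumen-4), 93 (Pike-1)
Next rejected bid: €88 (not a price — pay-as-bid).
Each winning unit pays its own bid.
Revenue = 134 + 133 + 129 + 125 + 118 + 106 + 93 = €838.

Total revenue: €838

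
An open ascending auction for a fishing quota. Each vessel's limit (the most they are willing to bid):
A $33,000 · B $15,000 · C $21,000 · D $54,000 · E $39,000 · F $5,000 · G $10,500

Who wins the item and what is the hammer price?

D wins at $39,000

Ascending (English) auction: the price rises until one bidder remains; the winner pays the price at which the last rival dropped out.
Limits in order: 54,000 (D) > 39,000 (E) > 33,000 (A) > 21,000 (C) > 15,000 (B) > 10,500 (G) > …
E is the last rival to drop out, at $39,000; D remains and wins at that price.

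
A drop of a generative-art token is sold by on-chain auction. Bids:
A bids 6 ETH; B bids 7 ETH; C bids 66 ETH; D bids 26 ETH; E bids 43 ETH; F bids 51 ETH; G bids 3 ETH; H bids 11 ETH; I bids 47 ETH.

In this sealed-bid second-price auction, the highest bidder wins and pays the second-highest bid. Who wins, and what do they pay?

Sealed-bid second-price auction: the highest bidder wins and pays the second-highest bid.
Sorting bids: 66 (C) > 51 (F) > 47 (I) > 43 (E) > 26 (D) > 11 (H) > …
C is highest; pays the second-highest bid, 51 ETH.

C pays 51 ETH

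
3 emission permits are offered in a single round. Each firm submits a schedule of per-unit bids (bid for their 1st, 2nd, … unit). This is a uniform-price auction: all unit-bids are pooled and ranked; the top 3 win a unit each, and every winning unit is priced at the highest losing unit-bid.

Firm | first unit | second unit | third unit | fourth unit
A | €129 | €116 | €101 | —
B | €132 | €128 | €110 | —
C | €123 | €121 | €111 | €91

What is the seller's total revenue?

Pooled unit-bids ranked (top 3): 132 (B-1), 129 (A-1), 128 (B-2)
Highest rejected unit-bid = €123.
Allocation: A 1, B 2. Every unit priced at €123.
Revenue = 3 × 123 = €369.

Total revenue: €369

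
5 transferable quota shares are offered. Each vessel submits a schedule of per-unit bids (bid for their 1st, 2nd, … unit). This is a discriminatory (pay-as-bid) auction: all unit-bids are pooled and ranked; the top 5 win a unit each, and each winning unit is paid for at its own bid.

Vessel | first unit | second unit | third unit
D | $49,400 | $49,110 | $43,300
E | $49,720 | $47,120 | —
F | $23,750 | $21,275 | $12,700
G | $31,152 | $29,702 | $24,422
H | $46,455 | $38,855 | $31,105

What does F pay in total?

F pays $0

Pooled unit-bids ranked (top 5): 49,720 (E-1), 49,400 (D-1), 49,110 (D-2), 47,120 (E-2), 46,455 (H-1)
Next rejected bid: $43,300 (not a price — pay-as-bid).
F wins no units.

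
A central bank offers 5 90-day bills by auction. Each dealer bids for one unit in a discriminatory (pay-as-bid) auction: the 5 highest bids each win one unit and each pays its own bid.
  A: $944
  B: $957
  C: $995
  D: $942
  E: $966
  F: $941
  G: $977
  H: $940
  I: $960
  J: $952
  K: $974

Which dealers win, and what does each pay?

C $995, G $977, K $974, E $966, I $960

Sorting: 995 (C), 977 (G), 974 (K), 966 (E), 960 (I), 957 (B), 952 (J), …
The 5 highest are C, G, K, E, I.
Each winner pays its own bid: C $995, G $977, K $974, E $966, I $960.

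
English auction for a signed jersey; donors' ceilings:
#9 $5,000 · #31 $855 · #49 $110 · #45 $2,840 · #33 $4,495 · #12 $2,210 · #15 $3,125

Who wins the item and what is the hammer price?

#9 wins at $4,495

Rule: the price rises until one bidder remains; the winner pays the price at which the last rival dropped out.
Limits ranked: 5,000 (#9) > 4,495 (#33) > 3,125 (#15) > 2,840 (#45) > 2,210 (#12) > 855 (#31) > …
#33 is the last rival to drop out, at $4,495; #9 remains and wins at that price.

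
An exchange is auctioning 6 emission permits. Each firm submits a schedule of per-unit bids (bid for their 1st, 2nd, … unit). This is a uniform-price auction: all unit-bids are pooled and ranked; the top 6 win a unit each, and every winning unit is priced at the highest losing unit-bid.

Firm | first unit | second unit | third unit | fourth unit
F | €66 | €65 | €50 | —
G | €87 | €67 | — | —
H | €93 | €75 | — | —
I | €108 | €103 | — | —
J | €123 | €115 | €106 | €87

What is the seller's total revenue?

Total revenue: €522

Merging the schedules and taking the best 6: 123 (J-1), 115 (J-2), 108 (I-1), 106 (J-3), 103 (I-2), 93 (H-1)
The (k+1)-th unit-bid is €87.
Allocation: H 1, I 2, J 3. Every unit priced at €87.
Revenue = 6 × 87 = €522.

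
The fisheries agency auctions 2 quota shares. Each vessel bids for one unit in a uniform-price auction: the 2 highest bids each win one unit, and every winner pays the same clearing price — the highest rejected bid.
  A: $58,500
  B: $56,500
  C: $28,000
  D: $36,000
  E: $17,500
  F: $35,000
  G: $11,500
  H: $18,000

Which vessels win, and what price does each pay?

A, B; each pays $36,000

Bids ranked high→low: 58,500 (A), 56,500 (B), 36,000 (D), 35,000 (F), …
Top 2: A, B.
Highest unsuccessful bid: $36,000 → clearing price.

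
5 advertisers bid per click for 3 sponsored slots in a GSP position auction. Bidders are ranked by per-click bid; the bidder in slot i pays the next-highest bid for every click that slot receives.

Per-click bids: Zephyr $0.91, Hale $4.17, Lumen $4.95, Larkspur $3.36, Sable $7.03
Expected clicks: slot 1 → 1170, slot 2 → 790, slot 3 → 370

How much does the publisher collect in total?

Ranked by bid: $7.03 (Sable) > $4.95 (Lumen) > $4.17 (Hale) > $3.36 (Larkspur) > …
Slot 1: Sable pays $4.95 × 1170 = $5791.50
Slot 2: Lumen pays $4.17 × 790 = $3294.30
Slot 3: Hale pays $3.36 × 370 = $1243.20
Total = $10329.00

Total revenue: $10329.00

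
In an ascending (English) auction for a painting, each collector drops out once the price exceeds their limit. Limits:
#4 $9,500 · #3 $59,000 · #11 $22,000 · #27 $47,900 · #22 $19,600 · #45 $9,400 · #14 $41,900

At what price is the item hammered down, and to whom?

Rule: the price rises until one bidder remains; the winner pays the price at which the last rival dropped out.
Limits in order: 59,000 (#3) > 47,900 (#27) > 41,900 (#14) > 22,000 (#11) > 19,600 (#22) > 9,500 (#4) > …
Once the price passes $47,900, only #3 is left; the hammer falls at #27's limit of $47,900.

#3 wins at $47,900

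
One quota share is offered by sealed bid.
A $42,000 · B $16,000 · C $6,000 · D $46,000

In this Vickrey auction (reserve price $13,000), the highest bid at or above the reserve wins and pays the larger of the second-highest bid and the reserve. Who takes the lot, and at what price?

D pays $42,000

Rule: the highest bid at or above the reserve wins and pays the larger of the second-highest bid and the reserve.
Bids ranked: 46,000 (D) > 42,000 (A) > 16,000 (B) > 6,000 (C)
D has the top bid at or above the reserve ($46,000).
Second-highest bid $42,000 exceeds the reserve $13,000 → payment $42,000.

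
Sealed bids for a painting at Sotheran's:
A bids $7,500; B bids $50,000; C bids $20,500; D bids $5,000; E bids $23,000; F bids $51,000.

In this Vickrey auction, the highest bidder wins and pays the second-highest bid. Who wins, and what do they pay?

F pays $50,000

Vickrey auction: the highest bidder wins and pays the second-highest bid.
Bids ranked: 51,000 (F) > 50,000 (B) > 23,000 (E) > 20,500 (C) > 7,500 (A) > 5,000 (D)
Second-price: F pays B's bid of $50,000.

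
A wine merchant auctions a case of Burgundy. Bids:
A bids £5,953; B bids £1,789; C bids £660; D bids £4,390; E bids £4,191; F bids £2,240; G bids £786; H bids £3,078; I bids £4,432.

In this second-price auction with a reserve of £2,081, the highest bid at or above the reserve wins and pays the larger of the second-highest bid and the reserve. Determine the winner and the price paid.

A pays £4,432

Bids in order: 5,953 (A) > 4,432 (I) > 4,390 (D) > 4,191 (E) > 3,078 (H) > 2,240 (F) > …
A has the top bid at or above the reserve (£5,953).
max(second-highest £4,432, reserve £2,081) = £4,432; the reserve does not bind.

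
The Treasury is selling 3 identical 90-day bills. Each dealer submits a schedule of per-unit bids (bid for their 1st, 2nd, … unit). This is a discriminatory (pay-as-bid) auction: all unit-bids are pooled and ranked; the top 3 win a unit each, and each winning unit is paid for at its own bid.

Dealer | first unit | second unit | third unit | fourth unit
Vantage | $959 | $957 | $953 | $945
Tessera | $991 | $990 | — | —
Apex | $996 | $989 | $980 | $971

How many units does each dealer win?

Pooled unit-bids ranked (top 3): 996 (Apex-1), 991 (Tessera-1), 990 (Tessera-2)
Next rejected bid: $989 (not a price — pay-as-bid).
Allocation: Apex 1, Tessera 2.

Apex 1, Tessera 2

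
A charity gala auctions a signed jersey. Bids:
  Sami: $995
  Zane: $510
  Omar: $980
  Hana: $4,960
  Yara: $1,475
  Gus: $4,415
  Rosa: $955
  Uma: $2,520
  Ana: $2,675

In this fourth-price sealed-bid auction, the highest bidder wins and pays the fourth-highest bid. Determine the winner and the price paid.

Fourth-price sealed-bid auction: the highest bidder wins and pays the fourth-highest bid.
Bids ranked: 4,960 (Hana) > 4,415 (Gus) > 2,675 (Ana) > 2,520 (Uma) > 1,475 (Yara) > 995 (Sami) > …
Hana is highest; pays the fourth-highest bid, $2,520.

Hana pays $2,520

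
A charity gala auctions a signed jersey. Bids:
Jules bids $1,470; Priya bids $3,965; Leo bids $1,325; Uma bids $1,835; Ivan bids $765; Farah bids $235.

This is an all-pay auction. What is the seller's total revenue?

Rule: the highest bidder wins the item, but every bidder pays their own bid.
Sorting bids: 3,965 (Priya) > 1,835 (Uma) > 1,470 (Jules) > 1,325 (Leo) > 765 (Ivan) > 235 (Farah)
Priya wins with the top bid; all bids are sunk regardless.
Every bidder forfeits their bid regardless of winning.
Revenue = 1,470 + 3,965 + 1,325 + 1,835 + 765 + 235 = $9,595.

Total revenue: $9,595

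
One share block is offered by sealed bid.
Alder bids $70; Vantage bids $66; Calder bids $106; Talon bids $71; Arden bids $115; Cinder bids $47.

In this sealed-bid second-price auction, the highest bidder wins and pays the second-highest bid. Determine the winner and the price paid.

Arden pays $106

Sorting bids: 115 (Arden) > 106 (Calder) > 71 (Talon) > 70 (Alder) > 66 (Vantage) > 47 (Cinder)
Second-price: Arden pays Calder's bid of $106.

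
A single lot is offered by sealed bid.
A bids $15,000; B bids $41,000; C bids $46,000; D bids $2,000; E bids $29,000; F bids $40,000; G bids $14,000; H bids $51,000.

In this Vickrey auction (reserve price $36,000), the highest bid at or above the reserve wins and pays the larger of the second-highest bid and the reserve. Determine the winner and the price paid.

H pays $46,000

Vickrey auction (reserve price $36,000): the highest bid at or above the reserve wins and pays the larger of the second-highest bid and the reserve.
Bids ranked: 51,000 (H) > 46,000 (C) > 41,000 (B) > 40,000 (F) > 29,000 (E) > 15,000 (A) > …
H has the top bid at or above the reserve ($51,000).
Second-highest bid $46,000 exceeds the reserve $36,000 → payment $46,000.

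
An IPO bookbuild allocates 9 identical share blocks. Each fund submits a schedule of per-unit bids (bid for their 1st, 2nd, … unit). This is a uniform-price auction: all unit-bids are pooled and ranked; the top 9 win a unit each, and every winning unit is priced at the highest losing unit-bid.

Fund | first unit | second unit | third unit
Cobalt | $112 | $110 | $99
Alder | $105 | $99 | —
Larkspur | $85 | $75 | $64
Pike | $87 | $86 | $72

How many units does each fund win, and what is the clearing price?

Merging the schedules and taking the best 9: 112 (Cobalt-1), 110 (Cobalt-2), 105 (Alder-1), 99 (Cobalt-3), 99 (Alder-2), 87 (Pike-1), 86 (Pike-2), 85 (Larkspur-1), 75 (Larkspur-2)
The (k+1)-th unit-bid is $72.
Allocation: Alder 2, Cobalt 3, Larkspur 2, Pike 2.

Alder 2, Cobalt 3, Larkspur 2, Pike 2; clearing price $72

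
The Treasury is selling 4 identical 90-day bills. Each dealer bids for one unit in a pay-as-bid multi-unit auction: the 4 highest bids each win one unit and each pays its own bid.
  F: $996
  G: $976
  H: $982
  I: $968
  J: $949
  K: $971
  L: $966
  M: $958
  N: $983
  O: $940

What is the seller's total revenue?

Sorting: 996 (F), 983 (N), 982 (H), 976 (G), 971 (K), 968 (I), …
The 4 highest are F, N, H, G.
Total revenue = 996 + 983 + 982 + 976 = $3,937.

Total revenue: $3,937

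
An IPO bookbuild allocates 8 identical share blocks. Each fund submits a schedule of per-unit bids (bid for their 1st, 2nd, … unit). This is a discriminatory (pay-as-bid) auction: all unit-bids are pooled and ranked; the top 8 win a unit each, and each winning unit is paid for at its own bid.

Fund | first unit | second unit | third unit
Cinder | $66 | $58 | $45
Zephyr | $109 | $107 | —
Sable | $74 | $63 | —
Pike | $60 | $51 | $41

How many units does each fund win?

Pooled unit-bids ranked (top 8): 109 (Zephyr-1), 107 (Zephyr-2), 74 (Sable-1), 66 (Cinder-1), 63 (Sable-2), 60 (Pike-1), 58 (Cinder-2), 51 (Pike-2)
Next rejected bid: $45 (not a price — pay-as-bid).
Allocation: Cinder 2, Pike 2, Sable 2, Zephyr 2.

Cinder 2, Pike 2, Sable 2, Zephyr 2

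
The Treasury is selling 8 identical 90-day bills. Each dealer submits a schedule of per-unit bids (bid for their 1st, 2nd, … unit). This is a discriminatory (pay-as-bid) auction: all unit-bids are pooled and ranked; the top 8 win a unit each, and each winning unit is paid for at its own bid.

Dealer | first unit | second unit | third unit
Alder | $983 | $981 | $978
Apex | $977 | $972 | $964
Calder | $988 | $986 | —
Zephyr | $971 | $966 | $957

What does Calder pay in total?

Calder pays $1,974

Merging the schedules and taking the best 8: 988 (Calder-1), 986 (Calder-2), 983 (Alder-1), 981 (Alder-2), 978 (Alder-3), 977 (Apex-1), 972 (Apex-2), 971 (Zephyr-1)
Next rejected bid: $966 (not a price — pay-as-bid).
Calder's winning unit-bids: 988 + 986 = $1,974.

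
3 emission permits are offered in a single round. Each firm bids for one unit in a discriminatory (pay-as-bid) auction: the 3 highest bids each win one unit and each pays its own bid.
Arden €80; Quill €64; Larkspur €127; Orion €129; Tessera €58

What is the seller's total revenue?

Total revenue: €336

Ordering the bids: 129 (Orion), 127 (Larkspur), 80 (Arden), 64 (Quill), 58 (Tessera)
The 3 highest are Orion, Larkspur, Arden.
Total revenue = 129 + 127 + 80 = €336.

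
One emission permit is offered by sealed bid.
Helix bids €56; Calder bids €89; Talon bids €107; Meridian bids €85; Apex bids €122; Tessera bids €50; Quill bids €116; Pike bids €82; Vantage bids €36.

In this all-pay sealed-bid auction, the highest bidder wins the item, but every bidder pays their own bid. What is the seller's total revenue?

All-pay sealed-bid auction: the highest bidder wins the item, but every bidder pays their own bid.
Bids ranked: 122 (Apex) > 116 (Quill) > 107 (Talon) > 89 (Calder) > 85 (Meridian) > 82 (Pike) > …
Every bidder forfeits their bid regardless of winning.
Revenue = 56 + 89 + 107 + 85 + 122 + 50 + 116 + 82 + 36 = €743.

Total revenue: €743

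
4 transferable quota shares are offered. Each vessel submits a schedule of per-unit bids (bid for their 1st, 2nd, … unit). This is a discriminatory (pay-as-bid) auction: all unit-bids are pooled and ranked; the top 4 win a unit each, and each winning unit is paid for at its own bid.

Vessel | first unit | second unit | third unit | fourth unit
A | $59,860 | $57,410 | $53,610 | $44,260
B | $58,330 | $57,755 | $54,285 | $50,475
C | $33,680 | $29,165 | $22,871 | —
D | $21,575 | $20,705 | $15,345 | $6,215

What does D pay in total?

D pays $0

Merging the schedules and taking the best 4: 59,860 (A-1), 58,330 (B-1), 57,755 (B-2), 57,410 (A-2)
Next rejected bid: $54,285 (not a price — pay-as-bid).
D wins no units.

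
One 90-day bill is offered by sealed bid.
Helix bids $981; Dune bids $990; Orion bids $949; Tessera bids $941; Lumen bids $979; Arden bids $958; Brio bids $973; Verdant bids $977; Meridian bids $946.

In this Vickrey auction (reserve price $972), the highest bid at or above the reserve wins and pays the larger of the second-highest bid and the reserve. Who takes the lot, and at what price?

Dune pays $981

Bids ranked: 990 (Dune) > 981 (Helix) > 979 (Lumen) > 977 (Verdant) > 973 (Brio) > 958 (Arden) > …
Dune has the top bid at or above the reserve ($990).
max(second-highest $981, reserve $972) = $981; the reserve does not bind.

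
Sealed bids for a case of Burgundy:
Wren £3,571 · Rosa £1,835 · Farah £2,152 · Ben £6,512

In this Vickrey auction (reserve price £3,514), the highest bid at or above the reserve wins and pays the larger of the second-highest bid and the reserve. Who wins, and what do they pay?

Sorting bids: 6,512 (Ben) > 3,571 (Wren) > 2,152 (Farah) > 1,835 (Rosa)
Highest eligible bid: Ben at £6,512.
Second-highest bid £3,571 exceeds the reserve £3,514 → payment £3,571.

Ben pays £3,571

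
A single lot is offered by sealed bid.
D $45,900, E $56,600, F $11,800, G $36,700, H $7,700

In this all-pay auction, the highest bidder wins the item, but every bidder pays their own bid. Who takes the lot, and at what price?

E pays $56,600

All-pay auction: the highest bidder wins the item, but every bidder pays their own bid.
Bids ranked: 56,600 (E) > 45,900 (D) > 36,700 (G) > 11,800 (F) > 7,700 (H)
E wins with the top bid; all bids are sunk regardless.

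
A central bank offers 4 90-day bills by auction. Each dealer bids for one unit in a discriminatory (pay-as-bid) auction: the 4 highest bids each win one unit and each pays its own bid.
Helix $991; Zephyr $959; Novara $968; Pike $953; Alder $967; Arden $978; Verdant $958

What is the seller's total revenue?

Bids ranked high→low: 991 (Helix), 978 (Arden), 968 (Novara), 967 (Alder), 959 (Zephyr), 958 (Verdant), …
Top 4: Helix, Arden, Novara, Alder.
Total revenue = 991 + 978 + 968 + 967 = $3,904.

Total revenue: $3,904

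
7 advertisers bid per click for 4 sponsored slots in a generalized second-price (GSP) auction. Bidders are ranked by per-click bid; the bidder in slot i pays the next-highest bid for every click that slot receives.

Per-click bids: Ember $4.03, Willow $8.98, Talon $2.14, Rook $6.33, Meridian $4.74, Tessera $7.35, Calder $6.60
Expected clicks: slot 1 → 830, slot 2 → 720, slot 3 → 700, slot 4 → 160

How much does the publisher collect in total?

Ranked by bid: $8.98 (Willow) > $7.35 (Tessera) > $6.60 (Calder) > $6.33 (Rook) > $4.74 (Meridian) > …
Slot 1: Willow pays $7.35 × 830 = $6100.50
Slot 2: Tessera pays $6.60 × 720 = $4752.00
Slot 3: Calder pays $6.33 × 700 = $4431.00
Slot 4: Rook pays $4.74 × 160 = $758.40
Total = $16041.90

Total revenue: $16041.90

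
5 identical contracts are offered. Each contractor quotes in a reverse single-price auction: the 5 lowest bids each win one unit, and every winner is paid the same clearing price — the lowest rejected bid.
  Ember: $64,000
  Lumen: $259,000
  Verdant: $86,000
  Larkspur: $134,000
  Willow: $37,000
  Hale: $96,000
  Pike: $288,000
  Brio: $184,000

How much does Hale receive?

Hale is paid $184,000

Sorting: 37,000 (Willow), 64,000 (Ember), 86,000 (Verdant), 96,000 (Hale), 134,000 (Larkspur), 184,000 (Brio), 259,000 (Lumen), …
Winners (5 units): Willow, Ember, Verdant, Hale, Larkspur.
First losing bid is Brio's $184,000, which sets the uniform price.
Hale wins → is paid $184,000.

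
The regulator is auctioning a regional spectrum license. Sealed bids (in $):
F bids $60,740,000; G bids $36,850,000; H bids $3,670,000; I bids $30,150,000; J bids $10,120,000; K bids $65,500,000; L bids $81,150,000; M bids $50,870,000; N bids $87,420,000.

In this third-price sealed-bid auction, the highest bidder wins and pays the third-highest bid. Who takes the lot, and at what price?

N pays $65,500,000

Third-price sealed-bid auction: the highest bidder wins and pays the third-highest bid.
Bids in order: 87,420,000 (N) > 81,150,000 (L) > 65,500,000 (K) > 60,740,000 (F) > 50,870,000 (M) > 36,850,000 (G) > …
N is highest; pays the third-highest bid, $65,500,000.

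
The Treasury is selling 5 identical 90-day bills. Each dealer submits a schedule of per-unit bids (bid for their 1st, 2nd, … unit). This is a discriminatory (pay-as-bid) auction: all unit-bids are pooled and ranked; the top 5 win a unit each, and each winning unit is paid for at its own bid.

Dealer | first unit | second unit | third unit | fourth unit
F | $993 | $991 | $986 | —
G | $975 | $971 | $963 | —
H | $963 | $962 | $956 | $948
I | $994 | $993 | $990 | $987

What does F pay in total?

Merging the schedules and taking the best 5: 994 (I-1), 993 (F-1), 993 (I-2), 991 (F-2), 990 (I-3)
Next rejected bid: $987 (not a price — pay-as-bid).
F's winning unit-bids: 993 + 991 = $1,984.

F pays $1,984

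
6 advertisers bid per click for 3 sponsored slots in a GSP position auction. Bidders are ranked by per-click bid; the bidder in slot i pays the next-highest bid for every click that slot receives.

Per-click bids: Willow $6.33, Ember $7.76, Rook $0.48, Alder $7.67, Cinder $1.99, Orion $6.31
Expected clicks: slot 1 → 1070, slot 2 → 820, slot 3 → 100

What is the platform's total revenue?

Ranked by bid: $7.76 (Ember) > $7.67 (Alder) > $6.33 (Willow) > $6.31 (Orion) > …
Slot 1: Ember pays $7.67 × 1070 = $8206.90
Slot 2: Alder pays $6.33 × 820 = $5190.60
Slot 3: Willow pays $6.31 × 100 = $631.00
Total = $14028.50

Total revenue: $14028.50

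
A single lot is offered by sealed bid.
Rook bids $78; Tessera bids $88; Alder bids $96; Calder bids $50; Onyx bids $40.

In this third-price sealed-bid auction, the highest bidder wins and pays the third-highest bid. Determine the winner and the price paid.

Rule: the highest bidder wins and pays the third-highest bid.
Sorting bids: 96 (Alder) > 88 (Tessera) > 78 (Rook) > 50 (Calder) > 40 (Onyx)
Alder is highest; pays the third-highest bid, $78.

Alder pays $78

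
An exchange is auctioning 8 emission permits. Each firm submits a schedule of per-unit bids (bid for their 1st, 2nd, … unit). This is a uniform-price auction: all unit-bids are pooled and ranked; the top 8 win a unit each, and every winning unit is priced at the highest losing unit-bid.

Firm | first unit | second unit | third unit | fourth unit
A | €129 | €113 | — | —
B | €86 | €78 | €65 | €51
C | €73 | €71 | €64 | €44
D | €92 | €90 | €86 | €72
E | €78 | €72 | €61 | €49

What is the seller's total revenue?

All unit-bids, highest first — top 8: 129 (A-1), 113 (A-2), 92 (D-1), 90 (D-2), 86 (B-1), 86 (D-3), 78 (B-2), 78 (E-1)
The (k+1)-th unit-bid is €73.
Allocation: A 2, B 2, D 3, E 1. Every unit priced at €73.
Revenue = 8 × 73 = €584.

Total revenue: €584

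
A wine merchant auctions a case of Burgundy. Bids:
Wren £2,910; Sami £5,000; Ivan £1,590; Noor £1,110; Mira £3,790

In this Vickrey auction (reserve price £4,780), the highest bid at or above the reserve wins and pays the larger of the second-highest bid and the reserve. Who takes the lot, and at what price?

Sami pays £4,780

Bids in order: 5,000 (Sami) > 3,790 (Mira) > 2,910 (Wren) > 1,590 (Ivan) > 1,110 (Noor)
Sami has the top bid at or above the reserve (£5,000).
max(second-highest £3,790, reserve £4,780) = £4,780.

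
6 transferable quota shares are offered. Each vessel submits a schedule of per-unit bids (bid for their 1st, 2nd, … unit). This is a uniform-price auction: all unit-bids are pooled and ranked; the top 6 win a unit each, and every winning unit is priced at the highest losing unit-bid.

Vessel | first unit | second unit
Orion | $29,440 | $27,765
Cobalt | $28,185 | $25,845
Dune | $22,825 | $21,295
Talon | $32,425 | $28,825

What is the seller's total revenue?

Total revenue: $136,950

All unit-bids, highest first — top 6: 32,425 (Talon-1), 29,440 (Orion-1), 28,825 (Talon-2), 28,185 (Cobalt-1), 27,765 (Orion-2), 25,845 (Cobalt-2)
Highest rejected unit-bid = $22,825.
Allocation: Cobalt 2, Orion 2, Talon 2. Every unit priced at $22,825.
Revenue = 6 × 22,825 = $136,950.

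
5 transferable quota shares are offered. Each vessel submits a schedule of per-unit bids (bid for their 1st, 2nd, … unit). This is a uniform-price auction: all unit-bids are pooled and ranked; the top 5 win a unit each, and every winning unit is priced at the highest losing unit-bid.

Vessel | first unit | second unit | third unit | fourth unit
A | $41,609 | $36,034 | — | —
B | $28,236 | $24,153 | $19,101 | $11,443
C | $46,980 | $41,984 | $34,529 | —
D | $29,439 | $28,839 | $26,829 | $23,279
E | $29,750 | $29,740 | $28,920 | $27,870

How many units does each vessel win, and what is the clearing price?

A 2, C 3; clearing price $29,750

Pooled unit-bids ranked (top 5): 46,980 (C-1), 41,984 (C-2), 41,609 (A-1), 36,034 (A-2), 34,529 (C-3)
The (k+1)-th unit-bid is $29,750.
Allocation: A 2, C 3.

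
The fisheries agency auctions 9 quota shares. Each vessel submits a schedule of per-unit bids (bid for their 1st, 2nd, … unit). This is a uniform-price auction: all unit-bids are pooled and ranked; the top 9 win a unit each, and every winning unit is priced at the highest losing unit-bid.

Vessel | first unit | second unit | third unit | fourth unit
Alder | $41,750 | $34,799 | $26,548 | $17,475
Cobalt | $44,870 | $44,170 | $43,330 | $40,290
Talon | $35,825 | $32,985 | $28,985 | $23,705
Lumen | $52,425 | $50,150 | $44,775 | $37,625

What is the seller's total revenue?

Total revenue: $322,425

Merging the schedules and taking the best 9: 52,425 (Lumen-1), 50,150 (Lumen-2), 44,870 (Cobalt-1), 44,775 (Lumen-3), 44,170 (Cobalt-2), 43,330 (Cobalt-3), 41,750 (Alder-1), 40,290 (Cobalt-4), 37,625 (Lumen-4)
The (k+1)-th unit-bid is $35,825.
Allocation: Alder 1, Cobalt 4, Lumen 4. Every unit priced at $35,825.
Revenue = 9 × 35,825 = $322,425.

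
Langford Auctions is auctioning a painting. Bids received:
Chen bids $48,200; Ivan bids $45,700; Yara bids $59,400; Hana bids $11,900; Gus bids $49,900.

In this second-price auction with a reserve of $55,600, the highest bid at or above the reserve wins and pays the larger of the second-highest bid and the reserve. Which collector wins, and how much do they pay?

Yara pays $55,600

Sorting bids: 59,400 (Yara) > 49,900 (Gus) > 48,200 (Chen) > 45,700 (Ivan) > 11,900 (Hana)
Highest eligible bid: Yara at $59,400.
max(second-highest $49,900, reserve $55,600) = $55,600.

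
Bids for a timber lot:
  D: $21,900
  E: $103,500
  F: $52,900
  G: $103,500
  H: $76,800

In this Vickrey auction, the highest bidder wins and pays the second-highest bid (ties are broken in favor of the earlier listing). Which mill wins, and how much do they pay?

Rule: the highest bidder wins and pays the second-highest bid.
Sorting bids: 103,500 (E) > 103,500 (G) > 76,800 (H) > 52,900 (F) > 21,900 (D)
E and G tie at $103,500; tie-break gives it to E.
E wins with the highest bid; price is set by the runner-up at $103,500.

E pays $103,500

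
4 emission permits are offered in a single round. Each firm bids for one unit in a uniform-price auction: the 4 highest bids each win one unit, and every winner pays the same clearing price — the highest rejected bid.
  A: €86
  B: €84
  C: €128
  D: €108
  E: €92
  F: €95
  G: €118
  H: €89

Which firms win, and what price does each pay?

Ordering the bids: 128 (C), 118 (G), 108 (D), 95 (F), 92 (E), 89 (H), …
The 4 highest are C, G, D, F.
First losing bid is E's €92, which sets the uniform price.

C, G, D, F; each pays €92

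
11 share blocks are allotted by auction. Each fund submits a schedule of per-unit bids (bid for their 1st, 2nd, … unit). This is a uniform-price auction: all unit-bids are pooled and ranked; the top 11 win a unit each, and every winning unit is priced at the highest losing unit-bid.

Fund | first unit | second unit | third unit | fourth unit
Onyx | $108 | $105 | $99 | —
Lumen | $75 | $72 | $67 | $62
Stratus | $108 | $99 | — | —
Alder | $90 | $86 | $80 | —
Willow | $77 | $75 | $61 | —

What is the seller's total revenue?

Total revenue: $792

Pooled unit-bids ranked (top 11): 108 (Onyx-1), 108 (Stratus-1), 105 (Onyx-2), 99 (Onyx-3), 99 (Stratus-2), 90 (Alder-1), 86 (Alder-2), 80 (Alder-3), 77 (Willow-1), 75 (Lumen-1), 75 (Willow-2)
First bid not allocated: $72.
Allocation: Alder 3, Lumen 1, Onyx 3, Stratus 2, Willow 2. Every unit priced at $72.
Revenue = 11 × 72 = $792.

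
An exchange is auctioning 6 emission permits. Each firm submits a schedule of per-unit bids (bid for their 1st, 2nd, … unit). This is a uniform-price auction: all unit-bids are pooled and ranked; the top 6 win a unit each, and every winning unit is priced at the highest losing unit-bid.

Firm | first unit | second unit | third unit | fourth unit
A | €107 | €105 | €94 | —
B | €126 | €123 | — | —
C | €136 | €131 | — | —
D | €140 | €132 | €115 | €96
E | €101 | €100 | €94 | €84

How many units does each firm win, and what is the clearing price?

Pooled unit-bids ranked (top 6): 140 (D-1), 136 (C-1), 132 (D-2), 131 (C-2), 126 (B-1), 123 (B-2)
The (k+1)-th unit-bid is €115.
Allocation: B 2, C 2, D 2.

B 2, C 2, D 2; clearing price €115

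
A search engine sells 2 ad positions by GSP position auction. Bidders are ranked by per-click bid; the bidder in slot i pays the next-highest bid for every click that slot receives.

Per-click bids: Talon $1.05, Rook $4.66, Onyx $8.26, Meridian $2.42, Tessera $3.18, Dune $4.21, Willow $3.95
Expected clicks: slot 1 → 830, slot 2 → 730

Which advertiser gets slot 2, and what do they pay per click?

Per-click bids in order: $8.26 (Onyx) > $4.66 (Rook) > $4.21 (Dune) > …
Slot 2 goes to the second-ranked bidder, Rook, who pays the next bid down: $4.21/click.

Rook; $4.21 per click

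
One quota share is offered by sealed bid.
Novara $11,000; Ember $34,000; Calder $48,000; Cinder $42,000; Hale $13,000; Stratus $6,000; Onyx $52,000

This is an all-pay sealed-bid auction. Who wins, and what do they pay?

Bids in order: 52,000 (Onyx) > 48,000 (Calder) > 42,000 (Cinder) > 34,000 (Ember) > 13,000 (Hale) > 11,000 (Novara) > …
Onyx wins with the top bid; all bids are sunk regardless.

Onyx pays $52,000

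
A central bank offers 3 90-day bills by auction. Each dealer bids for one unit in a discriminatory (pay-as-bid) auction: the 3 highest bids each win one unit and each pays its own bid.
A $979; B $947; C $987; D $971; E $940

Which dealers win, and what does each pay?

Ordering the bids: 987 (C), 979 (A), 971 (D), 947 (B), 940 (E)
The 3 highest are C, A, D.
Each winner pays its own bid: C $987, A $979, D $971.

C $987, A $979, D $971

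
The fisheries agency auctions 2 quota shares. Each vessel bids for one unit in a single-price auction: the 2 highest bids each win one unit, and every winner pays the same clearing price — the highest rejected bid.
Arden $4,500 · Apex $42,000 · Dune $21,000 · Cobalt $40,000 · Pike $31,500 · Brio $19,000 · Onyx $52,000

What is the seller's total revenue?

Bids ranked high→low: 52,000 (Onyx), 42,000 (Apex), 40,000 (Cobalt), 31,500 (Pike), …
Top 2: Onyx, Apex.
First losing bid is Cobalt's $40,000, which sets the uniform price.
Total revenue = 2 × $40,000 = $80,000.

Total revenue: $80,000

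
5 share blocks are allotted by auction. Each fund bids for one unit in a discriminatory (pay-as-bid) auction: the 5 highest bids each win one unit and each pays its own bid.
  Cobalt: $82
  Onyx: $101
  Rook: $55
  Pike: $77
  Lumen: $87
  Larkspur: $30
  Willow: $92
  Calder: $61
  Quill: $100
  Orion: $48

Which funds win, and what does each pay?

Bids ranked high→low: 101 (Onyx), 100 (Quill), 92 (Willow), 87 (Lumen), 82 (Cobalt), 77 (Pike), 61 (Calder), …
The 5 highest are Onyx, Quill, Willow, Lumen, Cobalt.
Each winner pays its own bid: Onyx $101, Quill $100, Willow $92, Lumen $87, Cobalt $82.

Onyx $101, Quill $100, Willow $92, Lumen $87, Cobalt $82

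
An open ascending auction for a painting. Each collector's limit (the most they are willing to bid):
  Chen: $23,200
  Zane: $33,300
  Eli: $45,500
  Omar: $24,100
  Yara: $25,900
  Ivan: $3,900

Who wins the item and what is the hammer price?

Eli wins at $33,300

Sorting limits: 45,500 (Eli) > 33,300 (Zane) > 25,900 (Yara) > 24,100 (Omar) > 23,200 (Chen) > 3,900 (Ivan)
Bidding ends when Zane exits at $33,300; Eli takes it.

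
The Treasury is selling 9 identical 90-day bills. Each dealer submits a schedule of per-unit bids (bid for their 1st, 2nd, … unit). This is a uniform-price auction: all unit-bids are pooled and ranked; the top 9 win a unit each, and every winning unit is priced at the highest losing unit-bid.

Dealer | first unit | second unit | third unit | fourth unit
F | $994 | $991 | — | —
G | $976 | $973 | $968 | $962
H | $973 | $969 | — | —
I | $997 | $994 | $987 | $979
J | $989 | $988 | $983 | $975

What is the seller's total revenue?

Merging the schedules and taking the best 9: 997 (I-1), 994 (F-1), 994 (I-2), 991 (F-2), 989 (J-1), 988 (J-2), 987 (I-3), 983 (J-3), 979 (I-4)
The (k+1)-th unit-bid is $976.
Allocation: F 2, I 4, J 3. Every unit priced at $976.
Revenue = 9 × 976 = $8,784.

Total revenue: $8,784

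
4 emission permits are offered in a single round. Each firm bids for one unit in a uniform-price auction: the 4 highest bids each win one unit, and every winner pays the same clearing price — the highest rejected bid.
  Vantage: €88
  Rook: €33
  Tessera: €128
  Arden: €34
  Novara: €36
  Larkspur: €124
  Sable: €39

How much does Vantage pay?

Vantage pays €36

Sorting: 128 (Tessera), 124 (Larkspur), 88 (Vantage), 39 (Sable), 36 (Novara), 34 (Arden), …
Top 4: Tessera, Larkspur, Vantage, Sable.
Clearing price = highest rejected bid = €36.
Vantage wins → pays €36.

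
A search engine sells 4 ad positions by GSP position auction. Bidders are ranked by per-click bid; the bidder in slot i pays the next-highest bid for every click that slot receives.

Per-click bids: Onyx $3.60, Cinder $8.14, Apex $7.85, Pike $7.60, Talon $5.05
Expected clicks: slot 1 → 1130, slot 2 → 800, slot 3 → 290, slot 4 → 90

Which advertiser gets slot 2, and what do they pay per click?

Per-click bids in order: $8.14 (Cinder) > $7.85 (Apex) > $7.60 (Pike) > $5.05 (Talon) > $3.60 (Onyx)
Slot 2 goes to the second-ranked bidder, Apex, who pays the next bid down: $7.60/click.

Apex; $7.60 per click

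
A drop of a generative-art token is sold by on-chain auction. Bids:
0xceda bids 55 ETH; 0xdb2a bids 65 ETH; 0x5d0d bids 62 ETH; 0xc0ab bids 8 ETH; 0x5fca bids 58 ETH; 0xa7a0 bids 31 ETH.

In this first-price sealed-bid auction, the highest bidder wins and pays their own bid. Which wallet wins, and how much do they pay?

0xdb2a pays 65 ETH

First-price sealed-bid auction: the highest bidder wins and pays their own bid.
Sorting bids: 65 (0xdb2a) > 62 (0x5d0d) > 58 (0x5fca) > 55 (0xceda) > 31 (0xa7a0) > 8 (0xc0ab)
0xdb2a is highest → pays own bid, 65 ETH.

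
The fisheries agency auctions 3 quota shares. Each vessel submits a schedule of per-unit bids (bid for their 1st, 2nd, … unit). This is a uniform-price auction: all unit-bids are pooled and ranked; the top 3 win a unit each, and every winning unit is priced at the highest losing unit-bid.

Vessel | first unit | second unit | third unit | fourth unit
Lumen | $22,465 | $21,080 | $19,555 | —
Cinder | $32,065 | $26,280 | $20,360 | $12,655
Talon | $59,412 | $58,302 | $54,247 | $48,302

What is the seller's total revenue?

Merging the schedules and taking the best 3: 59,412 (Talon-1), 58,302 (Talon-2), 54,247 (Talon-3)
The (k+1)-th unit-bid is $48,302.
Allocation: Talon 3. Every unit priced at $48,302.
Revenue = 3 × 48,302 = $144,906.

Total revenue: $144,906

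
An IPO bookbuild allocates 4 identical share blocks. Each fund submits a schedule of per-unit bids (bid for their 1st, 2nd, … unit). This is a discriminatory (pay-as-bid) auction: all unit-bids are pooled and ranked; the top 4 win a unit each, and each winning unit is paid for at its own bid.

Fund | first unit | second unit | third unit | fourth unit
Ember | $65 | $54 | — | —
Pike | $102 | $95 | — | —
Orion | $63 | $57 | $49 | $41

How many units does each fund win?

Ember 1, Orion 1, Pike 2

All unit-bids, highest first — top 4: 102 (Pike-1), 95 (Pike-2), 65 (Ember-1), 63 (Orion-1)
Next rejected bid: $57 (not a price — pay-as-bid).
Allocation: Ember 1, Orion 1, Pike 2.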